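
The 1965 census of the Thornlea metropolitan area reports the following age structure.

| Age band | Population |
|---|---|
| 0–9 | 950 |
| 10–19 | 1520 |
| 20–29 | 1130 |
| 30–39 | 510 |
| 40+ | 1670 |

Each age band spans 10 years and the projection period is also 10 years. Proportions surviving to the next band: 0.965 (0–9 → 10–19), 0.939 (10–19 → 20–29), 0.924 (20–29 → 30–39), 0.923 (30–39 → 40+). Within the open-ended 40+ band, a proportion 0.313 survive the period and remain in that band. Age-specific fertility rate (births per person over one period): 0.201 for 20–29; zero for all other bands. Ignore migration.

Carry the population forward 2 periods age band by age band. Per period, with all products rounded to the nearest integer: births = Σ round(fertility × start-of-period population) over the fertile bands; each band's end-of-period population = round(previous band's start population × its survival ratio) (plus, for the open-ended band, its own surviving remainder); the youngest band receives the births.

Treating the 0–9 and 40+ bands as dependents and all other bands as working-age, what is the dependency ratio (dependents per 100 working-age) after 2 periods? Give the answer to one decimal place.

65.1

Period 1:
Births: 1130 × 0.201 = 227
10–19: 950 × 0.965 = 917
20–29: 1520 × 0.939 = 1427
30–39: 1130 × 0.924 = 1044
40+: 510 × 0.923 + 1670 × 0.313 = 471 + 523 = 994
Giving 227 / 917 / 1427 / 1044 / 994.
Period 2:
Births: 1427 × 0.201 = 287
10–19: 227 × 0.965 = 219
20–29: 917 × 0.939 = 861
30–39: 1427 × 0.924 = 1319
40+: 1044 × 0.923 + 994 × 0.313 = 964 + 311 = 1275
Giving 287 / 219 / 861 / 1319 / 1275.
Dependents (band 0–9 + band 40+) = 287 + 1275 = 1562; working-age = 2399; ratio = 1562/2399 × 100 = 65.1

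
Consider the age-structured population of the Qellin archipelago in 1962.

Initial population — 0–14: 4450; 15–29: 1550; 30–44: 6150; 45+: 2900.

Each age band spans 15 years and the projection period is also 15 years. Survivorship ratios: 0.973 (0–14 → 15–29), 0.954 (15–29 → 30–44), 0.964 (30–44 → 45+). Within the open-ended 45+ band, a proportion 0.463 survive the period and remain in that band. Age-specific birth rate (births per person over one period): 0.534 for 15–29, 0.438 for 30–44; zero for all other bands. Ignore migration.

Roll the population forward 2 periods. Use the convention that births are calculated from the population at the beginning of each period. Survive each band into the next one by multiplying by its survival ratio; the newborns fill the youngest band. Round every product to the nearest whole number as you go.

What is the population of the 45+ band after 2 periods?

4793

Period 1:
Births: 1550 * 0.534 = 828 ; 6150 * 0.438 = 2694 → total 3522
15–29: 4450 * 0.973 = 4330
30–44: 1550 * 0.954 = 1479
45+: 6150 * 0.964 + 2900 * 0.463 = 5929 + 1343 = 7272
Giving 3522 / 4330 / 1479 / 7272.
Period 2:
Births: 4330 * 0.534 = 2312 ; 1479 * 0.438 = 648 → total 2960
15–29: 3522 * 0.973 = 3427
30–44: 4330 * 0.954 = 4131
45+: 1479 * 0.964 + 7272 * 0.463 = 1426 + 3367 = 4793
Giving 2960 / 3427 / 4131 / 4793.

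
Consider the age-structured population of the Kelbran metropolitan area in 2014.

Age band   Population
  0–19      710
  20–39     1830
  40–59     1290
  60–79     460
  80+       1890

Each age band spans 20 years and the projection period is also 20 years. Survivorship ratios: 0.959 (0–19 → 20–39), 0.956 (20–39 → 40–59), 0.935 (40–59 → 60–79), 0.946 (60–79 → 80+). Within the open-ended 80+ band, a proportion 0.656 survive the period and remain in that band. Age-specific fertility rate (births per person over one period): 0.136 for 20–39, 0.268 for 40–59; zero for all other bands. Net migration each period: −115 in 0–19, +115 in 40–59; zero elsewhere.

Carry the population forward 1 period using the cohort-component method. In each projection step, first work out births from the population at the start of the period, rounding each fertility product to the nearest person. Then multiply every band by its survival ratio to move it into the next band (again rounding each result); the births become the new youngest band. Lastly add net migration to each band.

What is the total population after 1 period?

Call the bands 1 to 5, youngest first.
Period 1.
Births: 1830 × 0.136 = 249  |  1290 × 0.268 = 346 — total 595
Band 2: 710 × 0.959 = 681
Band 3: 1830 × 0.956 = 1749
Band 4: 1290 × 0.935 = 1206
Band 5: 460 × 0.946 + 1890 × 0.656 = 435 + 1240 = 1675
Net migration: Band 1 − 115 → 480; Band 3 + 115 → 1864
End of period: [480, 681, 1864, 1206, 1675]
Total after period 1: 480 + 681 + 1864 + 1206 + 1675 = 5906

5906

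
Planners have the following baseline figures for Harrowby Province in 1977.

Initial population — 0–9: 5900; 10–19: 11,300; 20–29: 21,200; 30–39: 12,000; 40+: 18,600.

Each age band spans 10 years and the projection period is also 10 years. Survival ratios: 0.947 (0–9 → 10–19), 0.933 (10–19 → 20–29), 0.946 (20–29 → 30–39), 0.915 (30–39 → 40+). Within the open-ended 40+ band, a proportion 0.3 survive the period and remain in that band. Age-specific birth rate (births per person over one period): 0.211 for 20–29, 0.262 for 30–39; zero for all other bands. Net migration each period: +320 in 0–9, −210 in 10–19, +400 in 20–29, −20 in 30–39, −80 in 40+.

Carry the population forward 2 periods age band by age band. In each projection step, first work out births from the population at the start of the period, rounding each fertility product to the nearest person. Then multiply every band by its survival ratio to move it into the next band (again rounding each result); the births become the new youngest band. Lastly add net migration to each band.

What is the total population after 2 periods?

54129

Numbering the groups 1..5 from youngest to oldest:
Period 1.
Births: 21200 * 0.211 = 4473 ; 12000 * 0.262 = 3144 → total 7617
Group 2: 5900 * 0.947 = 5587
Group 3: 11300 * 0.933 = 10543
Group 4: 21200 * 0.946 = 20055
Group 5: 12000 * 0.915 + 18600 * 0.3 = 10980 + 5580 = 16560
Net migration: Group 1 + 320 → 7937; Group 2 − 210 → 5377; Group 3 + 400 → 10943; Group 4 − 20 → 20035; Group 5 − 80 → 16480
→ [7937, 5377, 10943, 20035, 16480]
Period 2.
Births: 10943 * 0.211 = 2309 ; 20035 * 0.262 = 5249 → total 7558
Group 2: 7937 * 0.947 = 7516
Group 3: 5377 * 0.933 = 5017
Group 4: 10943 * 0.946 = 10352
Group 5: 20035 * 0.915 + 16480 * 0.3 = 18332 + 4944 = 23276
Net migration: Group 1 + 320 → 7878; Group 2 − 210 → 7306; Group 3 + 400 → 5417; Group 4 − 20 → 10332; Group 5 − 80 → 23196
→ [7878, 7306, 5417, 10332, 23196]
Total after period 2: 7878 + 7306 + 5417 + 10332 + 23196 = 54129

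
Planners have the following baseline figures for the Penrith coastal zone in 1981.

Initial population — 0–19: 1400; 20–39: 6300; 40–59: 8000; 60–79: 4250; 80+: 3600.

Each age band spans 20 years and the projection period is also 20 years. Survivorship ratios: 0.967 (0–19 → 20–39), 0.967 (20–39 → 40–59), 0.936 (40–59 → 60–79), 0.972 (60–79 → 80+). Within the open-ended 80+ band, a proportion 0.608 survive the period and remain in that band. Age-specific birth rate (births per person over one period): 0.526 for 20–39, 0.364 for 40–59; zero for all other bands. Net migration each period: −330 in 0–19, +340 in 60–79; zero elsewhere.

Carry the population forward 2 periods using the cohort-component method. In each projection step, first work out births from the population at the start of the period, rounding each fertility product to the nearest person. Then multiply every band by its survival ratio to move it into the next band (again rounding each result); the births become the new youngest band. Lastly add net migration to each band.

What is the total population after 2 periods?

27103

Period 1.
Births: 6300 * 0.526 = 3314, 8000 * 0.364 = 2912 ⇒ total 6226
20–39: 1400 * 0.967 = 1354
40–59: 6300 * 0.967 = 6092
60–79: 8000 * 0.936 = 7488
80+: 4250 * 0.972 + 3600 * 0.608 = 4131 + 2189 = 6320
Net migration: 0–19 − 330 → 5896; 60–79 + 340 → 7828
Population now: 0–19=5896, 20–39=1354, 40–59=6092, 60–79=7828, 80+=6320
Period 2.
Births: 1354 * 0.526 = 712, 6092 * 0.364 = 2217 ⇒ total 2929
20–39: 5896 * 0.967 = 5701
40–59: 1354 * 0.967 = 1309
60–79: 6092 * 0.936 = 5702
80+: 7828 * 0.972 + 6320 * 0.608 = 7609 + 3843 = 11452
Net migration: 0–19 − 330 → 2599; 60–79 + 340 → 6042
Population now: 0–19=2599, 20–39=5701, 40–59=1309, 60–79=6042, 80+=11452
Total after period 2: 2599 + 5701 + 1309 + 6042 + 11452 = 27103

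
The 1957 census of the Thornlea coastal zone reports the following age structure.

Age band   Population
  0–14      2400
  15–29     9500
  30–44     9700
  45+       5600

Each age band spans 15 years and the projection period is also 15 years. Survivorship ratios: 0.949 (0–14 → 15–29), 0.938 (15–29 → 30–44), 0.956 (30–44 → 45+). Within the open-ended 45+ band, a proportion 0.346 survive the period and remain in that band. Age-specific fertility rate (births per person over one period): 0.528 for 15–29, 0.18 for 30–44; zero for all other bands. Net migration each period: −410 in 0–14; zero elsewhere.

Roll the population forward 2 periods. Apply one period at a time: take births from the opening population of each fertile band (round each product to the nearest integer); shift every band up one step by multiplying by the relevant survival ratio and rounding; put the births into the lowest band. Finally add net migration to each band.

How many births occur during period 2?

2807

[period 1]
Births: 9500 × 0.528 = 5016, 9700 × 0.18 = 1746 — total 6762
15–29: 2400 × 0.949 = 2278
30–44: 9500 × 0.938 = 8911
45+: 9700 × 0.956 + 5600 × 0.346 = 9273 + 1938 = 11211
Net migration: 0–14 − 410 → 6352
Giving 6352 / 2278 / 8911 / 11211.
[period 2]
Births: 2278 × 0.528 = 1203, 8911 × 0.18 = 1604 — total 2807
15–29: 6352 × 0.949 = 6028
30–44: 2278 × 0.938 = 2137
45+: 8911 × 0.956 + 11211 × 0.346 = 8519 + 3879 = 12398
Net migration: 0–14 − 410 → 2397
Giving 2397 / 6028 / 2137 / 12398.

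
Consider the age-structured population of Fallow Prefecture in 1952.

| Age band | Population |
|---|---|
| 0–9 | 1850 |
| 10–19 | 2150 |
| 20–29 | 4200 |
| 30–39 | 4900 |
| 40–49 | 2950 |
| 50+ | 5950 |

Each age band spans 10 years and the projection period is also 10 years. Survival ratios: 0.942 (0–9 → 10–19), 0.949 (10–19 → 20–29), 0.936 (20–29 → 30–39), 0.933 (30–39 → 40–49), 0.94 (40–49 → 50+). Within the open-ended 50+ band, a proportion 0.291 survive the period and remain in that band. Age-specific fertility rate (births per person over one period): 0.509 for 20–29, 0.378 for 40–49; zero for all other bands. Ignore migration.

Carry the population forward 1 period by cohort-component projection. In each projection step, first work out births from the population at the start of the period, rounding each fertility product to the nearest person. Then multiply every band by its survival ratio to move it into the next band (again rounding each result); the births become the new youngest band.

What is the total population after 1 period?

Period 1.
Births: 4200 * 0.509 = 2138  |  2950 * 0.378 = 1115 — total 3253
10–19: 1850 * 0.942 = 1743
20–29: 2150 * 0.949 = 2040
30–39: 4200 * 0.936 = 3931
40–49: 4900 * 0.933 = 4572
50+: 2950 * 0.94 + 5950 * 0.291 = 2773 + 1731 = 4504
Population now: 0–9=3253, 10–19=1743, 20–29=2040, 30–39=3931, 40–49=4572, 50+=4504
Total after period 1: 3253 + 1743 + 2040 + 3931 + 4572 + 4504 = 20043

20043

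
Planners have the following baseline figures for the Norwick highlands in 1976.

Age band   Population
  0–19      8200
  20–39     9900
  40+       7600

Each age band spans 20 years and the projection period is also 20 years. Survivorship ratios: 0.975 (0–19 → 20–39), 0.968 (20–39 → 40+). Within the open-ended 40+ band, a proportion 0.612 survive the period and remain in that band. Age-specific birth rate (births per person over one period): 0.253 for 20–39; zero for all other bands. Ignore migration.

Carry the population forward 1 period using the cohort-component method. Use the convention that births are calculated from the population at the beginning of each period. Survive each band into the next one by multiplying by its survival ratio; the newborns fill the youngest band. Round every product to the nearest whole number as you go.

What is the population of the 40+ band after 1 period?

Let group 1 be 0–19 through group 3 = 40+.
After projecting period 1:
Births: 9900 * 0.253 = 2505
Group 2: 8200 * 0.975 = 7995
Group 3: 9900 * 0.968 + 7600 * 0.612 = 9583 + 4651 = 14234
Giving 2505 / 7995 / 14234.

14234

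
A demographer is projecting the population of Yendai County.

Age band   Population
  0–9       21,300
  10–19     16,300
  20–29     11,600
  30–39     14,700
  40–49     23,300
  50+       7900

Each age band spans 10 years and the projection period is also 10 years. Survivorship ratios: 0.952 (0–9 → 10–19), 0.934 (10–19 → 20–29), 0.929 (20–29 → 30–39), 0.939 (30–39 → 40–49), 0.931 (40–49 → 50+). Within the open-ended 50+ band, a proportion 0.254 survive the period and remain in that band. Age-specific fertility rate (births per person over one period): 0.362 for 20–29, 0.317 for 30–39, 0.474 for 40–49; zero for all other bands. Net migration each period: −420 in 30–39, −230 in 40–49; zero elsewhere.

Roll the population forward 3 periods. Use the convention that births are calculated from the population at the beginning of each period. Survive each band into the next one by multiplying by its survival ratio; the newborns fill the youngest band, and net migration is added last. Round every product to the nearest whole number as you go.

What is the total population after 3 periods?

91309

Call the groups 1 to 6, youngest first.
— Period 1 —
Births: 11600 * 0.362 = 4199, 14700 * 0.317 = 4660, 23300 * 0.474 = 11044 — total 19903
Group 2: 21300 * 0.952 = 20278
Group 3: 16300 * 0.934 = 15224
Group 4: 11600 * 0.929 = 10776
Group 5: 14700 * 0.939 = 13803
Group 6: 23300 * 0.931 + 7900 * 0.254 = 21692 + 2007 = 23699
Net migration: Group 4 − 420 → 10356; Group 5 − 230 → 13573
Population now: 0–9=19903, 10–19=20278, 20–29=15224, 30–39=10356, 40–49=13573, 50+=23699
— Period 2 —
Births: 15224 * 0.362 = 5511, 10356 * 0.317 = 3283, 13573 * 0.474 = 6434 — total 15228
Group 2: 19903 * 0.952 = 18948
Group 3: 20278 * 0.934 = 18940
Group 4: 15224 * 0.929 = 14143
Group 5: 10356 * 0.939 = 9724
Group 6: 13573 * 0.931 + 23699 * 0.254 = 12636 + 6020 = 18656
Net migration: Group 4 − 420 → 13723; Group 5 − 230 → 9494
Population now: 0–9=15228, 10–19=18948, 20–29=18940, 30–39=13723, 40–49=9494, 50+=18656
— Period 3 —
Births: 18940 * 0.362 = 6856, 13723 * 0.317 = 4350, 9494 * 0.474 = 4500 — total 15706
Group 2: 15228 * 0.952 = 14497
Group 3: 18948 * 0.934 = 17697
Group 4: 18940 * 0.929 = 17595
Group 5: 13723 * 0.939 = 12886
Group 6: 9494 * 0.931 + 18656 * 0.254 = 8839 + 4739 = 13578
Net migration: Group 4 − 420 → 17175; Group 5 − 230 → 12656
Population now: 0–9=15706, 10–19=14497, 20–29=17697, 30–39=17175, 40–49=12656, 50+=13578
Total after period 3: 15706 + 14497 + 17697 + 17175 + 12656 + 13578 = 91309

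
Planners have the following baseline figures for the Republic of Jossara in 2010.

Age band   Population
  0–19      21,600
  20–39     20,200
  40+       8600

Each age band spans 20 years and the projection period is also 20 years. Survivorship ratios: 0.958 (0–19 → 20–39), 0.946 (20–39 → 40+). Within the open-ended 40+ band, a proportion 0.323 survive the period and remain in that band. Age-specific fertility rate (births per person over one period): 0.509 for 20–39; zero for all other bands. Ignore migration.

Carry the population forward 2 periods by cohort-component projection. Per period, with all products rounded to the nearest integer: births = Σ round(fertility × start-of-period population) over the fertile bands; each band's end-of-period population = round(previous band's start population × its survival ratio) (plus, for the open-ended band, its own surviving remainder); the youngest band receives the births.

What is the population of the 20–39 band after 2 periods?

[period 1]
Births: 20200 × 0.509 = 10282
20–39: 21600 × 0.958 = 20693
40+: 20200 × 0.946 + 8600 × 0.323 = 19109 + 2778 = 21887
→ [10282, 20693, 21887]
[period 2]
Births: 20693 × 0.509 = 10533
20–39: 10282 × 0.958 = 9850
40+: 20693 × 0.946 + 21887 × 0.323 = 19576 + 7070 = 26646
→ [10533, 9850, 26646]

9850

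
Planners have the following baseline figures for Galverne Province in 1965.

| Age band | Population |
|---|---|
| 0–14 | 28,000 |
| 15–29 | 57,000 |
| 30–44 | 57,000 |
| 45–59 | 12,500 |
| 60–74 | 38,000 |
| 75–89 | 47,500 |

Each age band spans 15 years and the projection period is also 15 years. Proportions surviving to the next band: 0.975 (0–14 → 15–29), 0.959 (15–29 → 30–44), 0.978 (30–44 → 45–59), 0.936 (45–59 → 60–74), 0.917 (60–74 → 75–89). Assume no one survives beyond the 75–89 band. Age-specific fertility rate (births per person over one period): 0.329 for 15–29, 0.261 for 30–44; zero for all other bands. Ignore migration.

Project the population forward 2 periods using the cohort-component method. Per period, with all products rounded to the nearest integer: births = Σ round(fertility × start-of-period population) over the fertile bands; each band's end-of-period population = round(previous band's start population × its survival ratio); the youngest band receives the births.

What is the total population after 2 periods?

[period 1]
Births: 57000 * 0.329 = 18753  |  57000 * 0.261 = 14877 → 33630
15–29: 28000 * 0.975 = 27300
30–44: 57000 * 0.959 = 54663
45–59: 57000 * 0.978 = 55746
60–74: 12500 * 0.936 = 11700
75–89: 38000 * 0.917 = 34846
End of period: [33630, 27300, 54663, 55746, 11700, 34846]
[period 2]
Births: 27300 * 0.329 = 8982  |  54663 * 0.261 = 14267 → 23249
15–29: 33630 * 0.975 = 32789
30–44: 27300 * 0.959 = 26181
45–59: 54663 * 0.978 = 53460
60–74: 55746 * 0.936 = 52178
75–89: 11700 * 0.917 = 10729
End of period: [23249, 32789, 26181, 53460, 52178, 10729]
Total after period 2: 23249 + 32789 + 26181 + 53460 + 52178 + 10729 = 198586

198586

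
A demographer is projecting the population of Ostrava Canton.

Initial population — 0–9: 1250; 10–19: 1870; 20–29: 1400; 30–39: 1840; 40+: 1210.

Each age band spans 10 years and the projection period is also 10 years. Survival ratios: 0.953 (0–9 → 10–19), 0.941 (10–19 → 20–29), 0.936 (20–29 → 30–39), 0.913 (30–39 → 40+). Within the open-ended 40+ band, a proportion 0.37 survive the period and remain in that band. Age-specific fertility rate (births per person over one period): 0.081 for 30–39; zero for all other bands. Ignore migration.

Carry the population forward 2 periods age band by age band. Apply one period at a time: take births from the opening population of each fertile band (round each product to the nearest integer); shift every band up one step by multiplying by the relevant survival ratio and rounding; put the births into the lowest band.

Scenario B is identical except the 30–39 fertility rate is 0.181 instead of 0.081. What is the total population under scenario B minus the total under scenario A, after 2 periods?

306

Call the bands 1 to 5, youngest first.
— Period 1 —
Births: 1840 × 0.081 = 149
Band 2: 1250 × 0.953 = 1191
Band 3: 1870 × 0.941 = 1760
Band 4: 1400 × 0.936 = 1310
Band 5: 1840 × 0.913 + 1210 × 0.37 = 1680 + 448 = 2128
Population now: 0–9=149, 10–19=1191, 20–29=1760, 30–39=1310, 40+=2128
— Period 2 —
Births: 1310 × 0.081 = 106
Band 2: 149 × 0.953 = 142
Band 3: 1191 × 0.941 = 1121
Band 4: 1760 × 0.936 = 1647
Band 5: 1310 × 0.913 + 2128 × 0.37 = 1196 + 787 = 1983
Population now: 0–9=106, 10–19=142, 20–29=1121, 30–39=1647, 40+=1983
Scenario A total after 2 periods: 4999
Scenario B projection —
— Period 1 —
Births: 1840 × 0.181 = 333
Band 2: 1250 × 0.953 = 1191
Band 3: 1870 × 0.941 = 1760
Band 4: 1400 × 0.936 = 1310
Band 5: 1840 × 0.913 + 1210 × 0.37 = 1680 + 448 = 2128
Population now: 0–9=333, 10–19=1191, 20–29=1760, 30–39=1310, 40+=2128
— Period 2 —
Births: 1310 × 0.181 = 237
Band 2: 333 × 0.953 = 317
Band 3: 1191 × 0.941 = 1121
Band 4: 1760 × 0.936 = 1647
Band 5: 1310 × 0.913 + 2128 × 0.37 = 1196 + 787 = 1983
Population now: 0–9=237, 10–19=317, 20–29=1121, 30–39=1647, 40+=1983
Scenario B total after 2 periods: 5305
Difference B − A = 5305 − 4999 = 306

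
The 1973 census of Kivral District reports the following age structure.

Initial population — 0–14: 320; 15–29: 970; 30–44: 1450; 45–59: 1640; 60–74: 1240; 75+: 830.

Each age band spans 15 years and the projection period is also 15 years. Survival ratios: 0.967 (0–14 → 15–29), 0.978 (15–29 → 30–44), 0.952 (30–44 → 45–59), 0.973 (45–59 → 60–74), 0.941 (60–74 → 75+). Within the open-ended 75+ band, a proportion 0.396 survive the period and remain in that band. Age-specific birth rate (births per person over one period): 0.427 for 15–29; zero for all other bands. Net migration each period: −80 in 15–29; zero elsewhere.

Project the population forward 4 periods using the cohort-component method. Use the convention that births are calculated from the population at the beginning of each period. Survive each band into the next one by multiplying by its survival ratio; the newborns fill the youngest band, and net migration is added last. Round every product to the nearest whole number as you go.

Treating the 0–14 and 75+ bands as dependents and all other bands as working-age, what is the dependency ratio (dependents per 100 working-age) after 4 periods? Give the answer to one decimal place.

290.6

Numbering the bands 1..6 from youngest to oldest:
After projecting period 1:
Births: 970 × 0.427 = 414
Band 2: 320 × 0.967 = 309
Band 3: 970 × 0.978 = 949
Band 4: 1450 × 0.952 = 1380
Band 5: 1640 × 0.973 = 1596
Band 6: 1240 × 0.941 + 830 × 0.396 = 1167 + 329 = 1496
Net migration: Band 2 − 80 → 229
Population now: 0–14=414, 15–29=229, 30–44=949, 45–59=1380, 60–74=1596, 75+=1496
After projecting period 2:
Births: 229 × 0.427 = 98
Band 2: 414 × 0.967 = 400
Band 3: 229 × 0.978 = 224
Band 4: 949 × 0.952 = 903
Band 5: 1380 × 0.973 = 1343
Band 6: 1596 × 0.941 + 1496 × 0.396 = 1502 + 592 = 2094
Net migration: Band 2 − 80 → 320
Population now: 0–14=98, 15–29=320, 30–44=224, 45–59=903, 60–74=1343, 75+=2094
After projecting period 3:
Births: 320 × 0.427 = 137
Band 2: 98 × 0.967 = 95
Band 3: 320 × 0.978 = 313
Band 4: 224 × 0.952 = 213
Band 5: 903 × 0.973 = 879
Band 6: 1343 × 0.941 + 2094 × 0.396 = 1264 + 829 = 2093
Net migration: Band 2 − 80 → 15
Population now: 0–14=137, 15–29=15, 30–44=313, 45–59=213, 60–74=879, 75+=2093
After projecting period 4:
Births: 15 × 0.427 = 6
Band 2: 137 × 0.967 = 132
Band 3: 15 × 0.978 = 15
Band 4: 313 × 0.952 = 298
Band 5: 213 × 0.973 = 207
Band 6: 879 × 0.941 + 2093 × 0.396 = 827 + 829 = 1656
Net migration: Band 2 − 80 → 52
Population now: 0–14=6, 15–29=52, 30–44=15, 45–59=298, 60–74=207, 75+=1656
Dependents (band 0–14 + band 75+) = 6 + 1656 = 1662; working-age = 572; ratio = 1662/572 × 100 = 290.6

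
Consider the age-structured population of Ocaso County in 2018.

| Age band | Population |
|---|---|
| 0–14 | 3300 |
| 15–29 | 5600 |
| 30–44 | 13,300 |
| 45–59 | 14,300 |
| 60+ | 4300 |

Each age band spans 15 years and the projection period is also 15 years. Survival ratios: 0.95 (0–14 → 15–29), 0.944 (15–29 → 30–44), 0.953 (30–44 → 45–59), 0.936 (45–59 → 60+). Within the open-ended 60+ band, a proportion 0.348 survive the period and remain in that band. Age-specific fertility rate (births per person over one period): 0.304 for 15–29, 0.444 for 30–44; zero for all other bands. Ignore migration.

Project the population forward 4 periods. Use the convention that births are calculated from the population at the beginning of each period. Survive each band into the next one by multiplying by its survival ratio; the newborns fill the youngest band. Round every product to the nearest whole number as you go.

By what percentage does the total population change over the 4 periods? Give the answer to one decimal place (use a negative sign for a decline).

-43.3

Call the bands 1 to 5, youngest first.
Period 1.
Births: 5600 * 0.304 = 1702  |  13300 * 0.444 = 5905 ⇒ total 7607
Band 2: 3300 * 0.95 = 3135
Band 3: 5600 * 0.944 = 5286
Band 4: 13300 * 0.953 = 12675
Band 5: 14300 * 0.936 + 4300 * 0.348 = 13385 + 1496 = 14881
Population now: 0–14=7607, 15–29=3135, 30–44=5286, 45–59=12675, 60+=14881
Period 2.
Births: 3135 * 0.304 = 953  |  5286 * 0.444 = 2347 ⇒ total 3300
Band 2: 7607 * 0.95 = 7227
Band 3: 3135 * 0.944 = 2959
Band 4: 5286 * 0.953 = 5038
Band 5: 12675 * 0.936 + 14881 * 0.348 = 11864 + 5179 = 17043
Population now: 0–14=3300, 15–29=7227, 30–44=2959, 45–59=5038, 60+=17043
Period 3.
Births: 7227 * 0.304 = 2197  |  2959 * 0.444 = 1314 ⇒ total 3511
Band 2: 3300 * 0.95 = 3135
Band 3: 7227 * 0.944 = 6822
Band 4: 2959 * 0.953 = 2820
Band 5: 5038 * 0.936 + 17043 * 0.348 = 4716 + 5931 = 10647
Population now: 0–14=3511, 15–29=3135, 30–44=6822, 45–59=2820, 60+=10647
Period 4.
Births: 3135 * 0.304 = 953  |  6822 * 0.444 = 3029 ⇒ total 3982
Band 2: 3511 * 0.95 = 3335
Band 3: 3135 * 0.944 = 2959
Band 4: 6822 * 0.953 = 6501
Band 5: 2820 * 0.936 + 10647 * 0.348 = 2640 + 3705 = 6345
Population now: 0–14=3982, 15–29=3335, 30–44=2959, 45–59=6501, 60+=6345
Total: 40800 → 23122; change = -17678; percentage change = -43.3%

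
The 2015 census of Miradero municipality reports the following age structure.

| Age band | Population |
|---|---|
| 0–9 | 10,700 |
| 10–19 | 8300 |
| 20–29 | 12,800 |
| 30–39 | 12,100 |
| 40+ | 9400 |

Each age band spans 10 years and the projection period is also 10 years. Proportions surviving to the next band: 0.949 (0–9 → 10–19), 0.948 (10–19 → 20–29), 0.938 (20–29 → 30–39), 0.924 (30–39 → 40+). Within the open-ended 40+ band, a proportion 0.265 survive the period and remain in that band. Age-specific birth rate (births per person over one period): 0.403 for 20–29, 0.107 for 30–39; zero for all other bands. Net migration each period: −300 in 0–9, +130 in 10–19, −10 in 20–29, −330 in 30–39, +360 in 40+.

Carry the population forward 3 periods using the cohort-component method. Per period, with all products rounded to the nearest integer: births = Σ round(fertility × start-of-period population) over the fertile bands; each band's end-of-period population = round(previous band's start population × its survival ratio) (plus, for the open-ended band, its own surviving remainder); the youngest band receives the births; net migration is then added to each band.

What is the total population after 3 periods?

Numbering the groups 1..5 from youngest to oldest:
Period 1:
Births: 12800 * 0.403 = 5158, 12100 * 0.107 = 1295 ⇒ total 6453
Group 2: 10700 * 0.949 = 10154
Group 3: 8300 * 0.948 = 7868
Group 4: 12800 * 0.938 = 12006
Group 5: 12100 * 0.924 + 9400 * 0.265 = 11180 + 2491 = 13671
Net migration: Group 1 − 300 → 6153; Group 2 + 130 → 10284; Group 3 − 10 → 7858; Group 4 − 330 → 11676; Group 5 + 360 → 14031
→ [6153, 10284, 7858, 11676, 14031]
Period 2:
Births: 7858 * 0.403 = 3167, 11676 * 0.107 = 1249 ⇒ total 4416
Group 2: 6153 * 0.949 = 5839
Group 3: 10284 * 0.948 = 9749
Group 4: 7858 * 0.938 = 7371
Group 5: 11676 * 0.924 + 14031 * 0.265 = 10789 + 3718 = 14507
Net migration: Group 1 − 300 → 4116; Group 2 + 130 → 5969; Group 3 − 10 → 9739; Group 4 − 330 → 7041; Group 5 + 360 → 14867
→ [4116, 5969, 9739, 7041, 14867]
Period 3:
Births: 9739 * 0.403 = 3925, 7041 * 0.107 = 753 ⇒ total 4678
Group 2: 4116 * 0.949 = 3906
Group 3: 5969 * 0.948 = 5659
Group 4: 9739 * 0.938 = 9135
Group 5: 7041 * 0.924 + 14867 * 0.265 = 6506 + 3940 = 10446
Net migration: Group 1 − 300 → 4378; Group 2 + 130 → 4036; Group 3 − 10 → 5649; Group 4 − 330 → 8805; Group 5 + 360 → 10806
→ [4378, 4036, 5649, 8805, 10806]
Total after period 3: 4378 + 4036 + 5649 + 8805 + 10806 = 33674

33674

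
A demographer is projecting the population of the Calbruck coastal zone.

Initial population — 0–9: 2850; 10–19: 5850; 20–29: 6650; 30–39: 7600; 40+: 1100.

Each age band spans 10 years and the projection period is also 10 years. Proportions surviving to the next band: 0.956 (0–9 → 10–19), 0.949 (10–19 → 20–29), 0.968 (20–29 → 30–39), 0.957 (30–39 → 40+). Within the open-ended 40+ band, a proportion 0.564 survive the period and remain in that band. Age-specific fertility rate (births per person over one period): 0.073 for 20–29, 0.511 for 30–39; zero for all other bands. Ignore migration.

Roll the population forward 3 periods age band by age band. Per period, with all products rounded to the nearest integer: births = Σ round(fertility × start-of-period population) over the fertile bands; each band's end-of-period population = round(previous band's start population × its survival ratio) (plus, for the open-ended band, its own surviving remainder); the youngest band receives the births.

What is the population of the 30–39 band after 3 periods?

Let group 1 be 0–9 through group 5 = 40+.
After projecting period 1:
Births: 6650 * 0.073 = 485, 7600 * 0.511 = 3884 ⇒ total 4369
Group 2: 2850 * 0.956 = 2725
Group 3: 5850 * 0.949 = 5552
Group 4: 6650 * 0.968 = 6437
Group 5: 7600 * 0.957 + 1100 * 0.564 = 7273 + 620 = 7893
→ [4369, 2725, 5552, 6437, 7893]
After projecting period 2:
Births: 5552 * 0.073 = 405, 6437 * 0.511 = 3289 ⇒ total 3694
Group 2: 4369 * 0.956 = 4177
Group 3: 2725 * 0.949 = 2586
Group 4: 5552 * 0.968 = 5374
Group 5: 6437 * 0.957 + 7893 * 0.564 = 6160 + 4452 = 10612
→ [3694, 4177, 2586, 5374, 10612]
After projecting period 3:
Births: 2586 * 0.073 = 189, 5374 * 0.511 = 2746 ⇒ total 2935
Group 2: 3694 * 0.956 = 3531
Group 3: 4177 * 0.949 = 3964
Group 4: 2586 * 0.968 = 2503
Group 5: 5374 * 0.957 + 10612 * 0.564 = 5143 + 5985 = 11128
→ [2935, 3531, 3964, 2503, 11128]

2503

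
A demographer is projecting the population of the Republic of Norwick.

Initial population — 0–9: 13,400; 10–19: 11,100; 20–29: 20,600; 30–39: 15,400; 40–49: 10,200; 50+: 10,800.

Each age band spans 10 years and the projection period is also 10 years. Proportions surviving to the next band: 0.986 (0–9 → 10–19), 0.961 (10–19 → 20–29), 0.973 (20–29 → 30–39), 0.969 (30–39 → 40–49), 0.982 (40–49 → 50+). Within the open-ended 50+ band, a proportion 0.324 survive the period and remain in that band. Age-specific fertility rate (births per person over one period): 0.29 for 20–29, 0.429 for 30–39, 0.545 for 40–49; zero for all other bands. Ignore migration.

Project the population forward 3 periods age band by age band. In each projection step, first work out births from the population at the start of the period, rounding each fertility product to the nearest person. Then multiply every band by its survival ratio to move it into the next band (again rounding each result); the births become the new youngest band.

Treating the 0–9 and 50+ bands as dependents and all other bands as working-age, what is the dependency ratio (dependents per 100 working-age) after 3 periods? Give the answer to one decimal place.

Let group 1 be 0–9 through group 6 = 50+.
Period 1:
Births: 20600 * 0.29 = 5974, 15400 * 0.429 = 6607, 10200 * 0.545 = 5559 — total 18140
Group 2: 13400 * 0.986 = 13212
Group 3: 11100 * 0.961 = 10667
Group 4: 20600 * 0.973 = 20044
Group 5: 15400 * 0.969 = 14923
Group 6: 10200 * 0.982 + 10800 * 0.324 = 10016 + 3499 = 13515
Giving 18140 / 13212 / 10667 / 20044 / 14923 / 13515.
Period 2:
Births: 10667 * 0.29 = 3093, 20044 * 0.429 = 8599, 14923 * 0.545 = 8133 — total 19825
Group 2: 18140 * 0.986 = 17886
Group 3: 13212 * 0.961 = 12697
Group 4: 10667 * 0.973 = 10379
Group 5: 20044 * 0.969 = 19423
Group 6: 14923 * 0.982 + 13515 * 0.324 = 14654 + 4379 = 19033
Giving 19825 / 17886 / 12697 / 10379 / 19423 / 19033.
Period 3:
Births: 12697 * 0.29 = 3682, 10379 * 0.429 = 4453, 19423 * 0.545 = 10586 — total 18721
Group 2: 19825 * 0.986 = 19547
Group 3: 17886 * 0.961 = 17188
Group 4: 12697 * 0.973 = 12354
Group 5: 10379 * 0.969 = 10057
Group 6: 19423 * 0.982 + 19033 * 0.324 = 19073 + 6167 = 25240
Giving 18721 / 19547 / 17188 / 12354 / 10057 / 25240.
Dependents (band 0–9 + band 50+) = 18721 + 25240 = 43961; working-age = 59146; ratio = 43961/59146 × 100 = 74.3

74.3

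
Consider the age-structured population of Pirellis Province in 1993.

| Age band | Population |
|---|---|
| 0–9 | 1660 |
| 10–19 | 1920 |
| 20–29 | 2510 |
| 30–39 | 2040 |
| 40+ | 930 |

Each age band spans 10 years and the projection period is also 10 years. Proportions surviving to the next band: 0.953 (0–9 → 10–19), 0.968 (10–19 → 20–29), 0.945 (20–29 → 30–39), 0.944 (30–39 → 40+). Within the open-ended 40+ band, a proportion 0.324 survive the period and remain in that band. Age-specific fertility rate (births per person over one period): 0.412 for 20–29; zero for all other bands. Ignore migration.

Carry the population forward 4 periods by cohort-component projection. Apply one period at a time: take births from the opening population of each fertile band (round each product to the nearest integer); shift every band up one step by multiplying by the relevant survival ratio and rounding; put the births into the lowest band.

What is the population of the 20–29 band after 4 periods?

707

After projecting period 1:
Births: 2510 * 0.412 = 1034
10–19: 1660 * 0.953 = 1582
20–29: 1920 * 0.968 = 1859
30–39: 2510 * 0.945 = 2372
40+: 2040 * 0.944 + 930 * 0.324 = 1926 + 301 = 2227
Population now: 0–9=1034, 10–19=1582, 20–29=1859, 30–39=2372, 40+=2227
After projecting period 2:
Births: 1859 * 0.412 = 766
10–19: 1034 * 0.953 = 985
20–29: 1582 * 0.968 = 1531
30–39: 1859 * 0.945 = 1757
40+: 2372 * 0.944 + 2227 * 0.324 = 2239 + 722 = 2961
Population now: 0–9=766, 10–19=985, 20–29=1531, 30–39=1757, 40+=2961
After projecting period 3:
Births: 1531 * 0.412 = 631
10–19: 766 * 0.953 = 730
20–29: 985 * 0.968 = 953
30–39: 1531 * 0.945 = 1447
40+: 1757 * 0.944 + 2961 * 0.324 = 1659 + 959 = 2618
Population now: 0–9=631, 10–19=730, 20–29=953, 30–39=1447, 40+=2618
After projecting period 4:
Births: 953 * 0.412 = 393
10–19: 631 * 0.953 = 601
20–29: 730 * 0.968 = 707
30–39: 953 * 0.945 = 901
40+: 1447 * 0.944 + 2618 * 0.324 = 1366 + 848 = 2214
Population now: 0–9=393, 10–19=601, 20–29=707, 30–39=901, 40+=2214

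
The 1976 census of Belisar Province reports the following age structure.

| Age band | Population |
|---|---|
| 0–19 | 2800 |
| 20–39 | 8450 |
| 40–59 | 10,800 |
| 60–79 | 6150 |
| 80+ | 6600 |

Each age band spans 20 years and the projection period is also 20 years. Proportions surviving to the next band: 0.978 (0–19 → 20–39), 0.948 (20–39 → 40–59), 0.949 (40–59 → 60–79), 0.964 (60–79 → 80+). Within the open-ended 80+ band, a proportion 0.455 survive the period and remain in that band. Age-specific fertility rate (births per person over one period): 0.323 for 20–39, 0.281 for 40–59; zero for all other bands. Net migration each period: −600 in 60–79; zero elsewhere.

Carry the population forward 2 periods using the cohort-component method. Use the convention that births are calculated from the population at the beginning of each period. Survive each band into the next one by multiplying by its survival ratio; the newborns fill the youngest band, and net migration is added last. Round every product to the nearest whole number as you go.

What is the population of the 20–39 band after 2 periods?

(Bands numbered youngest = 1 to oldest = 5.)
After projecting period 1:
Births: 8450 × 0.323 = 2729 ; 10800 × 0.281 = 3035 → total 5764
Band 2: 2800 × 0.978 = 2738
Band 3: 8450 × 0.948 = 8011
Band 4: 10800 × 0.949 = 10249
Band 5: 6150 × 0.964 + 6600 × 0.455 = 5929 + 3003 = 8932
Net migration: Band 4 − 600 → 9649
End of period: [5764, 2738, 8011, 9649, 8932]
After projecting period 2:
Births: 2738 × 0.323 = 884 ; 8011 × 0.281 = 2251 → total 3135
Band 2: 5764 × 0.978 = 5637
Band 3: 2738 × 0.948 = 2596
Band 4: 8011 × 0.949 = 7602
Band 5: 9649 × 0.964 + 8932 × 0.455 = 9302 + 4064 = 13366
Net migration: Band 4 − 600 → 7002
End of period: [3135, 5637, 2596, 7002, 13366]

5637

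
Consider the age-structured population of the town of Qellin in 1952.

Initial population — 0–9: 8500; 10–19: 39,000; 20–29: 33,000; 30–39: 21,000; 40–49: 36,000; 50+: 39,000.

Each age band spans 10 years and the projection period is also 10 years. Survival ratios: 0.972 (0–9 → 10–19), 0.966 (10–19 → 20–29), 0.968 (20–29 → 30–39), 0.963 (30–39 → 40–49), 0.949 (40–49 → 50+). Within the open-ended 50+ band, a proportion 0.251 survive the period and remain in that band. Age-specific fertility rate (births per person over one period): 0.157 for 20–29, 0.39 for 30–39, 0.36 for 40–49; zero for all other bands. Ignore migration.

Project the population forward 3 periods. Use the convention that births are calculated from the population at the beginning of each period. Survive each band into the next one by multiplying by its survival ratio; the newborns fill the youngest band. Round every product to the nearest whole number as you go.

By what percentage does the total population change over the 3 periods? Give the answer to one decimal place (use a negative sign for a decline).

-11.7

(Bands numbered youngest = 1 to oldest = 6.)
Period 1.
Births: 33000 × 0.157 = 5181  |  21000 × 0.39 = 8190  |  36000 × 0.36 = 12960 → 26331
Band 2: 8500 × 0.972 = 8262
Band 3: 39000 × 0.966 = 37674
Band 4: 33000 × 0.968 = 31944
Band 5: 21000 × 0.963 = 20223
Band 6: 36000 × 0.949 + 39000 × 0.251 = 34164 + 9789 = 43953
Giving 26331 / 8262 / 37674 / 31944 / 20223 / 43953.
Period 2.
Births: 37674 × 0.157 = 5915  |  31944 × 0.39 = 12458  |  20223 × 0.36 = 7280 → 25653
Band 2: 26331 × 0.972 = 25594
Band 3: 8262 × 0.966 = 7981
Band 4: 37674 × 0.968 = 36468
Band 5: 31944 × 0.963 = 30762
Band 6: 20223 × 0.949 + 43953 × 0.251 = 19192 + 11032 = 30224
Giving 25653 / 25594 / 7981 / 36468 / 30762 / 30224.
Period 3.
Births: 7981 × 0.157 = 1253  |  36468 × 0.39 = 14223  |  30762 × 0.36 = 11074 → 26550
Band 2: 25653 × 0.972 = 24935
Band 3: 25594 × 0.966 = 24724
Band 4: 7981 × 0.968 = 7726
Band 5: 36468 × 0.963 = 35119
Band 6: 30762 × 0.949 + 30224 × 0.251 = 29193 + 7586 = 36779
Giving 26550 / 24935 / 24724 / 7726 / 35119 / 36779.
Total: 176500 → 155833; change = -20667; percentage change = -11.7%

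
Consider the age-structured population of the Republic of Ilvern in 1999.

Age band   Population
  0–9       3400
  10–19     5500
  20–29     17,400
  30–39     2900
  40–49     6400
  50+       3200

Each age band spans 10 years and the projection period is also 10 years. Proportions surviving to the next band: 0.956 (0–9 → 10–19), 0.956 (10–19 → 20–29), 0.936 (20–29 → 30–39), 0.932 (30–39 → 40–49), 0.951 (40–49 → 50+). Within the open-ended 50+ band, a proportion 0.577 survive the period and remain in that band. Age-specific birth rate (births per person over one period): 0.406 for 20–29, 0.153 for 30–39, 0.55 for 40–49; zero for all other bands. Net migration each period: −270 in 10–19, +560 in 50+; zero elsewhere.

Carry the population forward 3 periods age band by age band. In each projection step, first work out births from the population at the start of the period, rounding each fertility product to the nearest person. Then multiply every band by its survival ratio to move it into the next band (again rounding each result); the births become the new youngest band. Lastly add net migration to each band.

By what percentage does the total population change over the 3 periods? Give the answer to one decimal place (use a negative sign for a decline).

[period 1]
Births: 17400 * 0.406 = 7064  |  2900 * 0.153 = 444  |  6400 * 0.55 = 3520 — total 11028
10–19: 3400 * 0.956 = 3250
20–29: 5500 * 0.956 = 5258
30–39: 17400 * 0.936 = 16286
40–49: 2900 * 0.932 = 2703
50+: 6400 * 0.951 + 3200 * 0.577 = 6086 + 1846 = 7932
Net migration: 10–19 − 270 → 2980; 50+ + 560 → 8492
End of period: [11028, 2980, 5258, 16286, 2703, 8492]
[period 2]
Births: 5258 * 0.406 = 2135  |  16286 * 0.153 = 2492  |  2703 * 0.55 = 1487 — total 6114
10–19: 11028 * 0.956 = 10543
20–29: 2980 * 0.956 = 2849
30–39: 5258 * 0.936 = 4921
40–49: 16286 * 0.932 = 15179
50+: 2703 * 0.951 + 8492 * 0.577 = 2571 + 4900 = 7471
Net migration: 10–19 − 270 → 10273; 50+ + 560 → 8031
End of period: [6114, 10273, 2849, 4921, 15179, 8031]
[period 3]
Births: 2849 * 0.406 = 1157  |  4921 * 0.153 = 753  |  15179 * 0.55 = 8348 — total 10258
10–19: 6114 * 0.956 = 5845
20–29: 10273 * 0.956 = 9821
30–39: 2849 * 0.936 = 2667
40–49: 4921 * 0.932 = 4586
50+: 15179 * 0.951 + 8031 * 0.577 = 14435 + 4634 = 19069
Net migration: 10–19 − 270 → 5575; 50+ + 560 → 19629
End of period: [10258, 5575, 9821, 2667, 4586, 19629]
Total: 38800 → 52536; change = 13736; percentage change = 35.4%

35.4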